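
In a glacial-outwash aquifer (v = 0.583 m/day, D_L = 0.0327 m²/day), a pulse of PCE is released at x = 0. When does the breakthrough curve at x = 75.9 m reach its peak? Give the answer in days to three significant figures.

130 days

For the 1D instantaneous-source solution, setting ∂C/∂t = 0 at fixed x gives v²t² + 2Dt − x² = 0, so t = (√(D² + v²x²) − D)/v².
√(D² + v²x²) = √(0.0327² + 0.583² × 75.9²) = 44.25; v² = 0.339889.
t = (44.25 − 0.0327)/0.339889 = 130 days (vs. the pure-advection estimate x/v = 130 d).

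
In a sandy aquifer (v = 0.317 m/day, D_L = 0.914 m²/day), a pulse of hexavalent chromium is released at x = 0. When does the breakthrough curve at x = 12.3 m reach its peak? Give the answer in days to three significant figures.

30.8 days

For the 1D instantaneous-source solution, setting ∂C/∂t = 0 at fixed x gives v²t² + 2Dt − x² = 0, so t = (√(D² + v²x²) − D)/v².
√(D² + v²x²) = √(0.914² + 0.317² × 12.3²) = 4.005; v² = 0.100489.
t = (4.005 − 0.914)/0.100489 = 30.8 days (vs. the pure-advection estimate x/v = 38.8 d).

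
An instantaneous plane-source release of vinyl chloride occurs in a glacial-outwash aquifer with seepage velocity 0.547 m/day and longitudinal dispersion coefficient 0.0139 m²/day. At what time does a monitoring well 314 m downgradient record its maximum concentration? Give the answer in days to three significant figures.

574 days

For the 1D instantaneous-source solution, setting ∂C/∂t = 0 at fixed x gives v²t² + 2Dt − x² = 0, so t = (√(D² + v²x²) − D)/v².
√(D² + v²x²) = √(0.0139² + 0.547² × 314²) = 171.8; v² = 0.299209.
t = (171.8 − 0.0139)/0.299209 = 574 days (vs. the pure-advection estimate x/v = 574 d).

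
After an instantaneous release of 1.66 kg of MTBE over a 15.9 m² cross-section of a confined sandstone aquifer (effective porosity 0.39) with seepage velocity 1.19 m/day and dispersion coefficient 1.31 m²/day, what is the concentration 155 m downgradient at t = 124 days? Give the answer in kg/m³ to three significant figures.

0.00544 kg/m³

For an instantaneous plane source, C(x,t) = M/(n_e·A·√(4πDt)) · exp(−(x−vt)²/(4Dt)), with n_e·A the pore (flow) area.
Plume center vt = 1.19 × 124 = 147.56 m, so the well at 155 m is 7.44 m downgradient of the peak.
√(4πDt) = 45.18 m, giving peak height M/(n_e·A·√(4πDt)) = 1.66/(0.39 × 15.9 × 45.18) = 0.005925 kg/m³.
(x−vt)²/(4Dt) = (7.44)²/(4 × 1.31 × 124) = 0.08519; exp(−0.08519) = 0.9183.
C = 0.005925 × 0.9183 = 0.00544 kg/m³.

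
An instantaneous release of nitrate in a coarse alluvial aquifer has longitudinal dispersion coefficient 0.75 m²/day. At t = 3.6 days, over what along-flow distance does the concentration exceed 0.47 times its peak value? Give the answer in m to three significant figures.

The plume is Gaussian with σ = √(2Dt) = √(2 × 0.75 × 3.6) = 2.324 m.
C/C_peak = exp(−Δx²/(2σ²)) = 0.47 ⇒ Δx = σ·√(−2 ln 0.47) = 2.324 × 1.229 = 2.856 m.
Width = 2Δx = 5.71 m.

5.71 m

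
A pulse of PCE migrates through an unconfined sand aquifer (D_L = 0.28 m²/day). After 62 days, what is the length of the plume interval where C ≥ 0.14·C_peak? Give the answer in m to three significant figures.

The plume is Gaussian with σ = √(2Dt) = √(2 × 0.28 × 62) = 5.892 m.
C/C_peak = exp(−Δx²/(2σ²)) = 0.14 ⇒ Δx = σ·√(−2 ln 0.14) = 5.892 × 1.983 = 11.68 m.
Width = 2Δx = 23.4 m.

23.4 m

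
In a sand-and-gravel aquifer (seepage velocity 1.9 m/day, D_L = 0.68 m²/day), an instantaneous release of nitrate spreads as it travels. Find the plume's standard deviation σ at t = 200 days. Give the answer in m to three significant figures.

16.5 m

Dispersive spreading gives a Gaussian with σ² = 2Dt; advection only shifts the center.
σ = √(2 × 0.68 × 200) = 16.5 m.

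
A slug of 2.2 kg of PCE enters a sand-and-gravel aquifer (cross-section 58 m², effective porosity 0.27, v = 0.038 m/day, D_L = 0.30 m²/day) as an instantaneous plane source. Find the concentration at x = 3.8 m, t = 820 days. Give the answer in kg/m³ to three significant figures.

For an instantaneous plane source, C(x,t) = M/(n_e·A·√(4πDt)) · exp(−(x−vt)²/(4Dt)), with n_e·A the pore (flow) area.
Plume center vt = 0.038 × 820 = 31.16 m, so the well at 3.8 m is 27.36 m upgradient of the peak.
√(4πDt) = 55.60 m, giving peak height M/(n_e·A·√(4πDt)) = 2.2/(0.27 × 58 × 55.60) = 0.002527 kg/m³.
(x−vt)²/(4Dt) = (-27.36)²/(4 × 0.30 × 820) = 0.7607; exp(−0.7607) = 0.4673.
C = 0.002527 × 0.4673 = 0.00118 kg/m³.

0.00118 kg/m³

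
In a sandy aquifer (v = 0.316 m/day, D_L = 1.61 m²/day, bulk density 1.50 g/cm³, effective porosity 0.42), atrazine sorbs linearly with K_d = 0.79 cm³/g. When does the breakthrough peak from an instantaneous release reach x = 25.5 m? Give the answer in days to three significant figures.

Retardation factor R = 1 + ρ_b·K_d/n = 1 + 1.50 × 0.79/0.42 = 3.821.
Sorption retards both mechanisms: v_R = v/R = 0.08270 m/day, D_R = D/R = 0.4214 m²/day.
Peak time from v_R²t² + 2D_R t − x² = 0: t = (√(D_R² + v_R²x²) − D_R)/v_R².
√(D_R² + v_R²x²) = √(0.4214² + 0.08270² × 25.5²) = 2.151; v_R² = 0.006839.
t = (2.151 − 0.4214)/0.006839 = 253 days.

253 days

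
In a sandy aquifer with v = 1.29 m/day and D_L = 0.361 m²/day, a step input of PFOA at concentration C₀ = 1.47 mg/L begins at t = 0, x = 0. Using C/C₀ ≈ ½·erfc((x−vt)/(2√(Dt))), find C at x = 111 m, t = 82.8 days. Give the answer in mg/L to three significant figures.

0.432 mg/L

For a continuous step input, C/C₀ ≈ ½·erfc((x−vt)/(2√(Dt))).
vt = 1.29 × 82.8 = 106.812 m and 2√(Dt) = 2√(0.361 × 82.8) = 10.93 m.
Argument (x−vt)/(2√(Dt)) = (111 − 106.812)/10.93 = 0.3832; ½·erfc(0.3832) = 0.2939.
C = 1.47 × 0.2939 = 0.432 mg/L.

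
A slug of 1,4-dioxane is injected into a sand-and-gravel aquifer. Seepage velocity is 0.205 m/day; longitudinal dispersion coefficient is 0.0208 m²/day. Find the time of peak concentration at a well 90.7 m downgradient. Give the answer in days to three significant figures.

For the 1D instantaneous-source solution, setting ∂C/∂t = 0 at fixed x gives v²t² + 2Dt − x² = 0, so t = (√(D² + v²x²) − D)/v².
√(D² + v²x²) = √(0.0208² + 0.205² × 90.7²) = 18.59; v² = 0.042025.
t = (18.59 − 0.0208)/0.042025 = 442 days (vs. the pure-advection estimate x/v = 442 d).

442 days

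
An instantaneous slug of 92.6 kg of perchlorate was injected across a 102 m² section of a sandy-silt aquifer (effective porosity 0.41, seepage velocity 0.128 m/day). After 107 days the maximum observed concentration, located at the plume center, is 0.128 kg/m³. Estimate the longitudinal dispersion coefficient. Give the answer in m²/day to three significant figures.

At the plume center C_max = M/(n_e·A·√(4πDt)), so D = M²/(4πt·(n_e·A·C_max)²).
n_e·A·C_max = 0.41 × 102 × 0.128 = 5.353 kg/m.
D = 92.6²/(4π × 107 × 5.353²) = 0.223 m²/day.

0.223 m²/day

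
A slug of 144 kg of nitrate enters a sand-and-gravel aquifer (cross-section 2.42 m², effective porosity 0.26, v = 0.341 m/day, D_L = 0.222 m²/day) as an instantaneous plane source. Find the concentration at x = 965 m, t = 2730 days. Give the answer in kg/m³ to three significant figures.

1.62 kg/m³

For an instantaneous plane source, C(x,t) = M/(n_e·A·√(4πDt)) · exp(−(x−vt)²/(4Dt)), with n_e·A the pore (flow) area.
Plume center vt = 0.341 × 2730 = 930.93 m, so the well at 965 m is 34.07 m downgradient of the peak.
√(4πDt) = 87.27 m, giving peak height M/(n_e·A·√(4πDt)) = 144/(0.26 × 2.42 × 87.27) = 2.622 kg/m³.
(x−vt)²/(4Dt) = (34.07)²/(4 × 0.222 × 2730) = 0.4788; exp(−0.4788) = 0.6195.
C = 2.622 × 0.6195 = 1.62 kg/m³.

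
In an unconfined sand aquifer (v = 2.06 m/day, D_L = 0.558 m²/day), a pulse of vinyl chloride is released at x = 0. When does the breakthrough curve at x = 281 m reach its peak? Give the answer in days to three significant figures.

136 days

For the 1D instantaneous-source solution, setting ∂C/∂t = 0 at fixed x gives v²t² + 2Dt − x² = 0, so t = (√(D² + v²x²) − D)/v².
√(D² + v²x²) = √(0.558² + 2.06² × 281²) = 578.9; v² = 4.2436.
t = (578.9 − 0.558)/4.2436 = 136 days (vs. the pure-advection estimate x/v = 136 d).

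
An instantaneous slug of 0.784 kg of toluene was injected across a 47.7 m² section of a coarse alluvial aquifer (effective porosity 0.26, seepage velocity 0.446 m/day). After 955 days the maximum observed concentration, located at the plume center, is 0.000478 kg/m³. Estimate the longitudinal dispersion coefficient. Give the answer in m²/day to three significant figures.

At the plume center C_max = M/(n_e·A·√(4πDt)), so D = M²/(4πt·(n_e·A·C_max)²).
n_e·A·C_max = 0.26 × 47.7 × 0.000478 = 0.005928 kg/m.
D = 0.784²/(4π × 955 × 0.005928²) = 1.46 m²/day.

1.46 m²/day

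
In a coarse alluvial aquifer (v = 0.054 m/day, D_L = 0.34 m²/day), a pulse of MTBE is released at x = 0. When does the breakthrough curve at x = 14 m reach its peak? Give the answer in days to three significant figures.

168 days

For the 1D instantaneous-source solution, setting ∂C/∂t = 0 at fixed x gives v²t² + 2Dt − x² = 0, so t = (√(D² + v²x²) − D)/v².
√(D² + v²x²) = √(0.34² + 0.054² × 14²) = 0.8289; v² = 0.002916.
t = (0.8289 − 0.34)/0.002916 = 168 days (vs. the pure-advection estimate x/v = 259 d).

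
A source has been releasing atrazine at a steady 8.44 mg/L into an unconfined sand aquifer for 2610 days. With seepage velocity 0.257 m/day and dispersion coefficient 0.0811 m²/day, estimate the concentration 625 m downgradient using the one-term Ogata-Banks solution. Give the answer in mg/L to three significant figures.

For a continuous step input, C/C₀ ≈ ½·erfc((x−vt)/(2√(Dt))).
vt = 0.257 × 2610 = 670.77 m and 2√(Dt) = 2√(0.0811 × 2610) = 29.10 m.
Argument (x−vt)/(2√(Dt)) = (625 − 670.77)/29.10 = -1.573; ½·erfc(-1.573) = 0.9869.
C = 8.44 × 0.9869 = 8.33 mg/L.

8.33 mg/L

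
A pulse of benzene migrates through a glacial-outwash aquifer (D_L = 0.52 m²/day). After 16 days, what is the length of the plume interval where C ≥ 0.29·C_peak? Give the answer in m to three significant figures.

The plume is Gaussian with σ = √(2Dt) = √(2 × 0.52 × 16) = 4.079 m.
C/C_peak = exp(−Δx²/(2σ²)) = 0.29 ⇒ Δx = σ·√(−2 ln 0.29) = 4.079 × 1.573 = 6.416 m.
Width = 2Δx = 12.8 m.

12.8 m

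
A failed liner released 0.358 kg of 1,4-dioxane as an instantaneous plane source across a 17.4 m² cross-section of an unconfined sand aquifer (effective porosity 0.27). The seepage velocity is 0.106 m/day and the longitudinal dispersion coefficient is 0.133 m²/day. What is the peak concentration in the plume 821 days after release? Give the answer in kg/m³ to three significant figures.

The peak of an instantaneous 1D plume sits at x = vt; there the Gaussian factor is 1 and C_max = M/(n_e·A·√(4πDt)), where n_e·A is the pore area the mass is dissolved in.
√(4πDt) = √(4π × 0.133 × 821) = 37.04 m, so C_max = 0.358/(0.27 × 17.4 × 37.04) = 0.00206 kg/m³.

0.00206 kg/m³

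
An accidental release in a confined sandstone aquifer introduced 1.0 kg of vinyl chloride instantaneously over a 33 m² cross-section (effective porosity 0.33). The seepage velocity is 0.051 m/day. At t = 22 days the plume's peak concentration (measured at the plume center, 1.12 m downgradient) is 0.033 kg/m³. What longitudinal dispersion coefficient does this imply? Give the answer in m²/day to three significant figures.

At the plume center C_max = M/(n_e·A·√(4πDt)), so D = M²/(4πt·(n_e·A·C_max)²).
n_e·A·C_max = 0.33 × 33 × 0.033 = 0.3594 kg/m.
D = 1.0²/(4π × 22 × 0.3594²) = 0.0280 m²/day.

0.0280 m²/day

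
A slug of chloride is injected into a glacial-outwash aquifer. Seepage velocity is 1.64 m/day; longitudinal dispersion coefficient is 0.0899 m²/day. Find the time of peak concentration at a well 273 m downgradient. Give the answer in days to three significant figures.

166 days

For the 1D instantaneous-source solution, setting ∂C/∂t = 0 at fixed x gives v²t² + 2Dt − x² = 0, so t = (√(D² + v²x²) − D)/v².
√(D² + v²x²) = √(0.0899² + 1.64² × 273²) = 447.7; v² = 2.6896.
t = (447.7 − 0.0899)/2.6896 = 166 days (vs. the pure-advection estimate x/v = 166 d).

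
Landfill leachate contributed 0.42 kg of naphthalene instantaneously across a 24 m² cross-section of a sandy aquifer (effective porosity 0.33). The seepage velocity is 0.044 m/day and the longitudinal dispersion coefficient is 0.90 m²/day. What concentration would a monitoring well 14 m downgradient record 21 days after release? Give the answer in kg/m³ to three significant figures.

0.000358 kg/m³

For an instantaneous plane source, C(x,t) = M/(n_e·A·√(4πDt)) · exp(−(x−vt)²/(4Dt)), with n_e·A the pore (flow) area.
Plume center vt = 0.044 × 21 = 0.924 m, so the well at 14 m is 13.076 m downgradient of the peak.
√(4πDt) = 15.41 m, giving peak height M/(n_e·A·√(4πDt)) = 0.42/(0.33 × 24 × 15.41) = 0.003441 kg/m³.
(x−vt)²/(4Dt) = (13.076)²/(4 × 0.90 × 21) = 2.262; exp(−2.262) = 0.1041.
C = 0.003441 × 0.1041 = 0.000358 kg/m³.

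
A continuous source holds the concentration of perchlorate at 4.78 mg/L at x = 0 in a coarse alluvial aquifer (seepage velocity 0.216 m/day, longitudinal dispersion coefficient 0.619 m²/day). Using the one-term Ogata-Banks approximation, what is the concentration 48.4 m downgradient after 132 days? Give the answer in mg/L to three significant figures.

For a continuous step input, C/C₀ ≈ ½·erfc((x−vt)/(2√(Dt))).
vt = 0.216 × 132 = 28.512 m and 2√(Dt) = 2√(0.619 × 132) = 18.08 m.
Argument (x−vt)/(2√(Dt)) = (48.4 − 28.512)/18.08 = 1.100; ½·erfc(1.100) = 0.05990.
C = 4.78 × 0.05990 = 0.286 mg/L.

0.286 mg/L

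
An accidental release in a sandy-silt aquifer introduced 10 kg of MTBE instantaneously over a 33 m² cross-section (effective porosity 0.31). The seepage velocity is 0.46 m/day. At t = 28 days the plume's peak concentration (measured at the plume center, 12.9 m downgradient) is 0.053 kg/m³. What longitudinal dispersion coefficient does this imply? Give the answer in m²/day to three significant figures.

At the plume center C_max = M/(n_e·A·√(4πDt)), so D = M²/(4πt·(n_e·A·C_max)²).
n_e·A·C_max = 0.31 × 33 × 0.053 = 0.5422 kg/m.
D = 10²/(4π × 28 × 0.5422²) = 0.967 m²/day.

0.967 m²/day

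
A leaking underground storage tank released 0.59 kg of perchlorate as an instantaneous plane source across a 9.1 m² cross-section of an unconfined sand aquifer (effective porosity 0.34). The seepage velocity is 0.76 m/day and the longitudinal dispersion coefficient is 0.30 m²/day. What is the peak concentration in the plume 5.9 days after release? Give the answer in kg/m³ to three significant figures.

The peak of an instantaneous 1D plume sits at x = vt; there the Gaussian factor is 1 and C_max = M/(n_e·A·√(4πDt)), where n_e·A is the pore area the mass is dissolved in.
√(4πDt) = √(4π × 0.30 × 5.9) = 4.716 m, so C_max = 0.59/(0.34 × 9.1 × 4.716) = 0.0404 kg/m³.

0.0404 kg/m³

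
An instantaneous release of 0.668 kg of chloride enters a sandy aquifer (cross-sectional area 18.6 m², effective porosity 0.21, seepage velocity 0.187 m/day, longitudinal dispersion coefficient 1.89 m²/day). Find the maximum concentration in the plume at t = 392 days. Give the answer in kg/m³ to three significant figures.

The peak of an instantaneous 1D plume sits at x = vt; there the Gaussian factor is 1 and C_max = M/(n_e·A·√(4πDt)), where n_e·A is the pore area the mass is dissolved in.
√(4πDt) = √(4π × 1.89 × 392) = 96.49 m, so C_max = 0.668/(0.21 × 18.6 × 96.49) = 0.00177 kg/m³.

0.00177 kg/m³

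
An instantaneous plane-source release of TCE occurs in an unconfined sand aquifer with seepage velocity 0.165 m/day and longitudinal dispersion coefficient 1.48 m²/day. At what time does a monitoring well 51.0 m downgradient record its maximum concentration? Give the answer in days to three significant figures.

259 days

For the 1D instantaneous-source solution, setting ∂C/∂t = 0 at fixed x gives v²t² + 2Dt − x² = 0, so t = (√(D² + v²x²) − D)/v².
√(D² + v²x²) = √(1.48² + 0.165² × 51.0²) = 8.544; v² = 0.027225.
t = (8.544 − 1.48)/0.027225 = 259 days (vs. the pure-advection estimate x/v = 309 d).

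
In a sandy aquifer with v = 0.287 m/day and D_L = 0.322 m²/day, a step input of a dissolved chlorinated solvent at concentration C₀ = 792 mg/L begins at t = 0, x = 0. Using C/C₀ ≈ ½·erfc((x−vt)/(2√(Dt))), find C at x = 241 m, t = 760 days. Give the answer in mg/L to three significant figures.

For a continuous step input, C/C₀ ≈ ½·erfc((x−vt)/(2√(Dt))).
vt = 0.287 × 760 = 218.12 m and 2√(Dt) = 2√(0.322 × 760) = 31.29 m.
Argument (x−vt)/(2√(Dt)) = (241 − 218.12)/31.29 = 0.7312; ½·erfc(0.7312) = 0.1506.
C = 792 × 0.1506 = 119 mg/L.

119 mg/L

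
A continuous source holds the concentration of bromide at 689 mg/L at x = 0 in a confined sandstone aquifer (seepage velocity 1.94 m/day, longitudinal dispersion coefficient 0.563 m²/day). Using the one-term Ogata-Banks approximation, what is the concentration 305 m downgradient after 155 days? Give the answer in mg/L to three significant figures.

257 mg/L

For a continuous step input, C/C₀ ≈ ½·erfc((x−vt)/(2√(Dt))).
vt = 1.94 × 155 = 300.7 m and 2√(Dt) = 2√(0.563 × 155) = 18.68 m.
Argument (x−vt)/(2√(Dt)) = (305 − 300.7)/18.68 = 0.2302; ½·erfc(0.2302) = 0.3724.
C = 689 × 0.3724 = 257 mg/L.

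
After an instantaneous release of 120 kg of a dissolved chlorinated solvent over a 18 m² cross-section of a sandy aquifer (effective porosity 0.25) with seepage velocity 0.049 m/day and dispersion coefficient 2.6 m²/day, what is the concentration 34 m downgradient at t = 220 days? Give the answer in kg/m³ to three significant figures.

0.248 kg/m³

For an instantaneous plane source, C(x,t) = M/(n_e·A·√(4πDt)) · exp(−(x−vt)²/(4Dt)), with n_e·A the pore (flow) area.
Plume center vt = 0.049 × 220 = 10.78 m, so the well at 34 m is 23.22 m downgradient of the peak.
√(4πDt) = 84.78 m, giving peak height M/(n_e·A·√(4πDt)) = 120/(0.25 × 18 × 84.78) = 0.3145 kg/m³.
(x−vt)²/(4Dt) = (23.22)²/(4 × 2.6 × 220) = 0.2357; exp(−0.2357) = 0.7900.
C = 0.3145 × 0.7900 = 0.248 kg/m³.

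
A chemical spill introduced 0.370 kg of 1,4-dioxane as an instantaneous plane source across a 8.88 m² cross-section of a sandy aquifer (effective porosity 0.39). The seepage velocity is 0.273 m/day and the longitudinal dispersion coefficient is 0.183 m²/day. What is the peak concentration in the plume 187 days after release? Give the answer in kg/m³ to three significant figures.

0.00515 kg/m³

The peak of an instantaneous 1D plume sits at x = vt; there the Gaussian factor is 1 and C_max = M/(n_e·A·√(4πDt)), where n_e·A is the pore area the mass is dissolved in.
√(4πDt) = √(4π × 0.183 × 187) = 20.74 m, so C_max = 0.370/(0.39 × 8.88 × 20.74) = 0.00515 kg/m³.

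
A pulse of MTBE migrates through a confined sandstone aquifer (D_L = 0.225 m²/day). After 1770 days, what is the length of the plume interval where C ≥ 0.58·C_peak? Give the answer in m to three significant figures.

58.9 m

The plume is Gaussian with σ = √(2Dt) = √(2 × 0.225 × 1770) = 28.22 m.
C/C_peak = exp(−Δx²/(2σ²)) = 0.58 ⇒ Δx = σ·√(−2 ln 0.58) = 28.22 × 1.044 = 29.46 m.
Width = 2Δx = 58.9 m.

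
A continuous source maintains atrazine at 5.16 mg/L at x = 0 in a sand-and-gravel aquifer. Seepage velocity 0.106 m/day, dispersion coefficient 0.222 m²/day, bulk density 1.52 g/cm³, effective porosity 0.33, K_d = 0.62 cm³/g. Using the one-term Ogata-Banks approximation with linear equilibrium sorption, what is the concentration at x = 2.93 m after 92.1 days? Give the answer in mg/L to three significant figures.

2.33 mg/L

Retardation factor R = 1 + ρ_b·K_d/n = 1 + 1.52 × 0.62/0.33 = 3.856.
Sorption retards both mechanisms: v_R = v/R = 0.02749 m/day, D_R = D/R = 0.05757 m²/day.
v_R·t = 0.02749 × 92.1 = 2.531829 m; 2√(D_R t) = 4.605 m; argument = (2.93 − 2.531829)/4.605 = 0.08646.
C = C₀ × ½·erfc(0.08646) = 5.16 × 0.4513 = 2.33 mg/L.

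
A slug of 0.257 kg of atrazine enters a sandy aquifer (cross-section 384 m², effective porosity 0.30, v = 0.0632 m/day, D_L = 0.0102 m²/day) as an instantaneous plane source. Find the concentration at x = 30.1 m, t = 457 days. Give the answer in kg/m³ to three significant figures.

0.000269 kg/m³

For an instantaneous plane source, C(x,t) = M/(n_e·A·√(4πDt)) · exp(−(x−vt)²/(4Dt)), with n_e·A the pore (flow) area.
Plume center vt = 0.0632 × 457 = 28.8824 m, so the well at 30.1 m is 1.2176 m downgradient of the peak.
√(4πDt) = 7.654 m, giving peak height M/(n_e·A·√(4πDt)) = 0.257/(0.30 × 384 × 7.654) = 0.0002915 kg/m³.
(x−vt)²/(4Dt) = (1.2176)²/(4 × 0.0102 × 457) = 0.07951; exp(−0.07951) = 0.9236.
C = 0.0002915 × 0.9236 = 0.000269 kg/m³.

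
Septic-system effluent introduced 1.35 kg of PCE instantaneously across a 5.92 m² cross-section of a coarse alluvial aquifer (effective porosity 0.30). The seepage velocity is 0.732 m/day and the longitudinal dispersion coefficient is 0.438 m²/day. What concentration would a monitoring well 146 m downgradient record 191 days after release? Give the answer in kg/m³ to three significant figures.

For an instantaneous plane source, C(x,t) = M/(n_e·A·√(4πDt)) · exp(−(x−vt)²/(4Dt)), with n_e·A the pore (flow) area.
Plume center vt = 0.732 × 191 = 139.812 m, so the well at 146 m is 6.188 m downgradient of the peak.
√(4πDt) = 32.42 m, giving peak height M/(n_e·A·√(4πDt)) = 1.35/(0.30 × 5.92 × 32.42) = 0.02345 kg/m³.
(x−vt)²/(4Dt) = (6.188)²/(4 × 0.438 × 191) = 0.1144; exp(−0.1144) = 0.8919.
C = 0.02345 × 0.8919 = 0.0209 kg/m³.

0.0209 kg/m³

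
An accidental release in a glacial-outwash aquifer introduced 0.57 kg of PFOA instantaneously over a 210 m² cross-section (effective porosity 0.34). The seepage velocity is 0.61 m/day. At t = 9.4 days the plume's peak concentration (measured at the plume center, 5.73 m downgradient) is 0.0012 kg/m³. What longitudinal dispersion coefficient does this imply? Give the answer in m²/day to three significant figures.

0.375 m²/day

At the plume center C_max = M/(n_e·A·√(4πDt)), so D = M²/(4πt·(n_e·A·C_max)²).
n_e·A·C_max = 0.34 × 210 × 0.0012 = 0.08568 kg/m.
D = 0.57²/(4π × 9.4 × 0.08568²) = 0.375 m²/day.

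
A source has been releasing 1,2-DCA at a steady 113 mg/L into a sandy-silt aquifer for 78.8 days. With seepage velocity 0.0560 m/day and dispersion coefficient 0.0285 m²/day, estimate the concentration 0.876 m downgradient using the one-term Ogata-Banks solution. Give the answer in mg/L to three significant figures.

108 mg/L

For a continuous step input, C/C₀ ≈ ½·erfc((x−vt)/(2√(Dt))).
vt = 0.0560 × 78.8 = 4.4128 m and 2√(Dt) = 2√(0.0285 × 78.8) = 2.997 m.
Argument (x−vt)/(2√(Dt)) = (0.876 − 4.4128)/2.997 = -1.180; ½·erfc(-1.180) = 0.9524.
C = 113 × 0.9524 = 108 mg/L.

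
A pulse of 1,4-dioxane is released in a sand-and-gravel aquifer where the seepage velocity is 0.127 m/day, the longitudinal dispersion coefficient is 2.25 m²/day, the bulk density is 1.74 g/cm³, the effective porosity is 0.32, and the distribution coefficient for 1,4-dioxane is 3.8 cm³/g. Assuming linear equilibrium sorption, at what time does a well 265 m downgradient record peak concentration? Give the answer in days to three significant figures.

42300 days

Retardation factor R = 1 + ρ_b·K_d/n = 1 + 1.74 × 3.8/0.32 = 21.66.
Sorption retards both mechanisms: v_R = v/R = 0.005863 m/day, D_R = D/R = 0.1039 m²/day.
Peak time from v_R²t² + 2D_R t − x² = 0: t = (√(D_R² + v_R²x²) − D_R)/v_R².
√(D_R² + v_R²x²) = √(0.1039² + 0.005863² × 265²) = 1.557; v_R² = 3.437e-05.
t = (1.557 − 0.1039)/3.437e-05 = 42300 days.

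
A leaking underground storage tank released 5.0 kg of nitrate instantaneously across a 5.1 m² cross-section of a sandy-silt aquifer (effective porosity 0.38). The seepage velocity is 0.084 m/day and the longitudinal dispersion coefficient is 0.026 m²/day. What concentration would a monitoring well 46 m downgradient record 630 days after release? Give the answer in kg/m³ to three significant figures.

0.0866 kg/m³

For an instantaneous plane source, C(x,t) = M/(n_e·A·√(4πDt)) · exp(−(x−vt)²/(4Dt)), with n_e·A the pore (flow) area.
Plume center vt = 0.084 × 630 = 52.92 m, so the well at 46 m is 6.92 m upgradient of the peak.
√(4πDt) = 14.35 m, giving peak height M/(n_e·A·√(4πDt)) = 5.0/(0.38 × 5.1 × 14.35) = 0.1798 kg/m³.
(x−vt)²/(4Dt) = (-6.92)²/(4 × 0.026 × 630) = 0.7309; exp(−0.7309) = 0.4815.
C = 0.1798 × 0.4815 = 0.0866 kg/m³.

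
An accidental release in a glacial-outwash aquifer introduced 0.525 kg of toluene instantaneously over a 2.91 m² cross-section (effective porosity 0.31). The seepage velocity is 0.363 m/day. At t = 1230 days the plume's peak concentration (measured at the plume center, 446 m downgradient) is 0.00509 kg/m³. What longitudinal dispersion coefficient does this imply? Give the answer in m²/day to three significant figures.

At the plume center C_max = M/(n_e·A·√(4πDt)), so D = M²/(4πt·(n_e·A·C_max)²).
n_e·A·C_max = 0.31 × 2.91 × 0.00509 = 0.004592 kg/m.
D = 0.525²/(4π × 1230 × 0.004592²) = 0.846 m²/day.

0.846 m²/day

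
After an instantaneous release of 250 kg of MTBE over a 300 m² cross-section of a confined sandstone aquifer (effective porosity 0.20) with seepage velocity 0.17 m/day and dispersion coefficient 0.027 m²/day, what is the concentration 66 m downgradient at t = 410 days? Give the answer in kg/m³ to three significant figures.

For an instantaneous plane source, C(x,t) = M/(n_e·A·√(4πDt)) · exp(−(x−vt)²/(4Dt)), with n_e·A the pore (flow) area.
Plume center vt = 0.17 × 410 = 69.7 m, so the well at 66 m is 3.7 m upgradient of the peak.
√(4πDt) = 11.79 m, giving peak height M/(n_e·A·√(4πDt)) = 250/(0.20 × 300 × 11.79) = 0.3534 kg/m³.
(x−vt)²/(4Dt) = (-3.7)²/(4 × 0.027 × 410) = 0.3092; exp(−0.3092) = 0.7340.
C = 0.3534 × 0.7340 = 0.259 kg/m³.

0.259 kg/m³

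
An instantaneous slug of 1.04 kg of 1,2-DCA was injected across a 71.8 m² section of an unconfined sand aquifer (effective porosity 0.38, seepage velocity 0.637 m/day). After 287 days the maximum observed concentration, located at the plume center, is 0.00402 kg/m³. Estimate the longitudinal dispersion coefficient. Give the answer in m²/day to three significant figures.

At the plume center C_max = M/(n_e·A·√(4πDt)), so D = M²/(4πt·(n_e·A·C_max)²).
n_e·A·C_max = 0.38 × 71.8 × 0.00402 = 0.1097 kg/m.
D = 1.04²/(4π × 287 × 0.1097²) = 0.0249 m²/day.

0.0249 m²/day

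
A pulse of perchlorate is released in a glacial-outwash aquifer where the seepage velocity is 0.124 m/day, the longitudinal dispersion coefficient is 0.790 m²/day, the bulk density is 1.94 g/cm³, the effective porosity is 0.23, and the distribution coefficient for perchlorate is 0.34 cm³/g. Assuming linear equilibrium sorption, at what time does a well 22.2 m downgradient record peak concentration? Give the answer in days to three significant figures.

522 days

Retardation factor R = 1 + ρ_b·K_d/n = 1 + 1.94 × 0.34/0.23 = 3.868.
Sorption retards both mechanisms: v_R = v/R = 0.03206 m/day, D_R = D/R = 0.2042 m²/day.
Peak time from v_R²t² + 2D_R t − x² = 0: t = (√(D_R² + v_R²x²) − D_R)/v_R².
√(D_R² + v_R²x²) = √(0.2042² + 0.03206² × 22.2²) = 0.7404; v_R² = 0.001028.
t = (0.7404 − 0.2042)/0.001028 = 522 days.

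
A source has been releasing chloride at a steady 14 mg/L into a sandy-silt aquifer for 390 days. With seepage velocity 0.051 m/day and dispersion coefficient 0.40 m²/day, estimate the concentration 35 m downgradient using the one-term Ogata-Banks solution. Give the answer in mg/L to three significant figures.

For a continuous step input, C/C₀ ≈ ½·erfc((x−vt)/(2√(Dt))).
vt = 0.051 × 390 = 19.89 m and 2√(Dt) = 2√(0.40 × 390) = 24.98 m.
Argument (x−vt)/(2√(Dt)) = (35 − 19.89)/24.98 = 0.6049; ½·erfc(0.6049) = 0.1961.
C = 14 × 0.1961 = 2.75 mg/L.

2.75 mg/L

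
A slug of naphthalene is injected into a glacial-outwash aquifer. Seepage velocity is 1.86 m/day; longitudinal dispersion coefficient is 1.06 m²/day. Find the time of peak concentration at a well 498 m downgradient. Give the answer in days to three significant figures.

For the 1D instantaneous-source solution, setting ∂C/∂t = 0 at fixed x gives v²t² + 2Dt − x² = 0, so t = (√(D² + v²x²) − D)/v².
√(D² + v²x²) = √(1.06² + 1.86² × 498²) = 926.3; v² = 3.4596.
t = (926.3 − 1.06)/3.4596 = 267 days (vs. the pure-advection estimate x/v = 268 d).

267 days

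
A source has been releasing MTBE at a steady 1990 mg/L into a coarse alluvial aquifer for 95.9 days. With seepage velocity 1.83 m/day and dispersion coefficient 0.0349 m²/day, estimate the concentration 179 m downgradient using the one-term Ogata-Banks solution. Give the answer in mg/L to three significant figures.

175 mg/L

For a continuous step input, C/C₀ ≈ ½·erfc((x−vt)/(2√(Dt))).
vt = 1.83 × 95.9 = 175.497 m and 2√(Dt) = 2√(0.0349 × 95.9) = 3.659 m.
Argument (x−vt)/(2√(Dt)) = (179 − 175.497)/3.659 = 0.9574; ½·erfc(0.9574) = 0.08787.
C = 1990 × 0.08787 = 175 mg/L.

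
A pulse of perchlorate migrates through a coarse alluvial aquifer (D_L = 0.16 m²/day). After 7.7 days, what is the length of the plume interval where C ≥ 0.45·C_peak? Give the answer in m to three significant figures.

3.97 m

The plume is Gaussian with σ = √(2Dt) = √(2 × 0.16 × 7.7) = 1.570 m.
C/C_peak = exp(−Δx²/(2σ²)) = 0.45 ⇒ Δx = σ·√(−2 ln 0.45) = 1.570 × 1.264 = 1.984 m.
Width = 2Δx = 3.97 m.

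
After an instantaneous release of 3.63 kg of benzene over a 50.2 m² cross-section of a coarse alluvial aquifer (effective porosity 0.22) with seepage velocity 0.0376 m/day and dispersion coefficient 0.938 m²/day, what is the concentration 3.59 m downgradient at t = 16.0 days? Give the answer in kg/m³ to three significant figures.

0.0206 kg/m³

For an instantaneous plane source, C(x,t) = M/(n_e·A·√(4πDt)) · exp(−(x−vt)²/(4Dt)), with n_e·A the pore (flow) area.
Plume center vt = 0.0376 × 16.0 = 0.6016 m, so the well at 3.59 m is 2.9884 m downgradient of the peak.
√(4πDt) = 13.73 m, giving peak height M/(n_e·A·√(4πDt)) = 3.63/(0.22 × 50.2 × 13.73) = 0.02394 kg/m³.
(x−vt)²/(4Dt) = (2.9884)²/(4 × 0.938 × 16.0) = 0.1488; exp(−0.1488) = 0.8617.
C = 0.02394 × 0.8617 = 0.0206 kg/m³.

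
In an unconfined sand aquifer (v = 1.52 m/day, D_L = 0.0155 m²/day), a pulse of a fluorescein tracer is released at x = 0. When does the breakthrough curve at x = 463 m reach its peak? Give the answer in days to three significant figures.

For the 1D instantaneous-source solution, setting ∂C/∂t = 0 at fixed x gives v²t² + 2Dt − x² = 0, so t = (√(D² + v²x²) − D)/v².
√(D² + v²x²) = √(0.0155² + 1.52² × 463²) = 703.8; v² = 2.3104.
t = (703.8 − 0.0155)/2.3104 = 305 days (vs. the pure-advection estimate x/v = 305 d).

305 days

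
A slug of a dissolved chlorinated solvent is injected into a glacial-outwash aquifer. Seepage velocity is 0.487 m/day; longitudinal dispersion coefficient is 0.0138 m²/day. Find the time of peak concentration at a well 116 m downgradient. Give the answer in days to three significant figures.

For the 1D instantaneous-source solution, setting ∂C/∂t = 0 at fixed x gives v²t² + 2Dt − x² = 0, so t = (√(D² + v²x²) − D)/v².
√(D² + v²x²) = √(0.0138² + 0.487² × 116²) = 56.49; v² = 0.237169.
t = (56.49 − 0.0138)/0.237169 = 238 days (vs. the pure-advection estimate x/v = 238 d).

238 days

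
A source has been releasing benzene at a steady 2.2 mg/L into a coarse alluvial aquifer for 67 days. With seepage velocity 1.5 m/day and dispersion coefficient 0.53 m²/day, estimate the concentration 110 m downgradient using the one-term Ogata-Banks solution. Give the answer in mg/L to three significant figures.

For a continuous step input, C/C₀ ≈ ½·erfc((x−vt)/(2√(Dt))).
vt = 1.5 × 67 = 100.5 m and 2√(Dt) = 2√(0.53 × 67) = 11.92 m.
Argument (x−vt)/(2√(Dt)) = (110 − 100.5)/11.92 = 0.7970; ½·erfc(0.7970) = 0.1298.
C = 2.2 × 0.1298 = 0.286 mg/L.

0.286 mg/L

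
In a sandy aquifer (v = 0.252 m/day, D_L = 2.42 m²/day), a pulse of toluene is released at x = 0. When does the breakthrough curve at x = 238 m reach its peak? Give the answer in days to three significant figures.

For the 1D instantaneous-source solution, setting ∂C/∂t = 0 at fixed x gives v²t² + 2Dt − x² = 0, so t = (√(D² + v²x²) − D)/v².
√(D² + v²x²) = √(2.42² + 0.252² × 238²) = 60.02; v² = 0.063504.
t = (60.02 − 2.42)/0.063504 = 907 days (vs. the pure-advection estimate x/v = 944 d).

907 days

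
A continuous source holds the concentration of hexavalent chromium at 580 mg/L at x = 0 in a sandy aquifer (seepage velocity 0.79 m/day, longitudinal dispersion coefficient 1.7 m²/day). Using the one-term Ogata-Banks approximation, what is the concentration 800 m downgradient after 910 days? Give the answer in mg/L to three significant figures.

42.0 mg/L

For a continuous step input, C/C₀ ≈ ½·erfc((x−vt)/(2√(Dt))).
vt = 0.79 × 910 = 718.9 m and 2√(Dt) = 2√(1.7 × 910) = 78.66 m.
Argument (x−vt)/(2√(Dt)) = (800 − 718.9)/78.66 = 1.031; ½·erfc(1.031) = 0.07241.
C = 580 × 0.07241 = 42.0 mg/L.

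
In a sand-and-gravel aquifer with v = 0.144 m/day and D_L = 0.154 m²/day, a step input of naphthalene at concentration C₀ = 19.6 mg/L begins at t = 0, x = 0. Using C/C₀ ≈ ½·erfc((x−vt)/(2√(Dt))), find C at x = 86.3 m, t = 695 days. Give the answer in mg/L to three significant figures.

16.2 mg/L

For a continuous step input, C/C₀ ≈ ½·erfc((x−vt)/(2√(Dt))).
vt = 0.144 × 695 = 100.08 m and 2√(Dt) = 2√(0.154 × 695) = 20.69 m.
Argument (x−vt)/(2√(Dt)) = (86.3 − 100.08)/20.69 = -0.6660; ½·erfc(-0.6660) = 0.8269.
C = 19.6 × 0.8269 = 16.2 mg/L.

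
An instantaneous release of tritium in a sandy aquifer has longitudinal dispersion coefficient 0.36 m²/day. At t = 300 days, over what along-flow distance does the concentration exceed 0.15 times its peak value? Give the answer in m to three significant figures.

57.3 m

The plume is Gaussian with σ = √(2Dt) = √(2 × 0.36 × 300) = 14.70 m.
C/C_peak = exp(−Δx²/(2σ²)) = 0.15 ⇒ Δx = σ·√(−2 ln 0.15) = 14.70 × 1.948 = 28.64 m.
Width = 2Δx = 57.3 m.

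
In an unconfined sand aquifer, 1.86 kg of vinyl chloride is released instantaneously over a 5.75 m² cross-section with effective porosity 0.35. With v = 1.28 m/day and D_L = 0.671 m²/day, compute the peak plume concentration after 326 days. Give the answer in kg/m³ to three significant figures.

0.0176 kg/m³

The peak of an instantaneous 1D plume sits at x = vt; there the Gaussian factor is 1 and C_max = M/(n_e·A·√(4πDt)), where n_e·A is the pore area the mass is dissolved in.
√(4πDt) = √(4π × 0.671 × 326) = 52.43 m, so C_max = 1.86/(0.35 × 5.75 × 52.43) = 0.0176 kg/m³.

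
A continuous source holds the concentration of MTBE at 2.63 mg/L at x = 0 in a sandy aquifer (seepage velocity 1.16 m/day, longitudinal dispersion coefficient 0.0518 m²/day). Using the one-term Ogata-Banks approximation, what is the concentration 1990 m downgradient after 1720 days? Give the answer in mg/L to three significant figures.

1.71 mg/L

For a continuous step input, C/C₀ ≈ ½·erfc((x−vt)/(2√(Dt))).
vt = 1.16 × 1720 = 1995.2 m and 2√(Dt) = 2√(0.0518 × 1720) = 18.88 m.
Argument (x−vt)/(2√(Dt)) = (1990 − 1995.2)/18.88 = -0.2754; ½·erfc(-0.2754) = 0.6515.
C = 2.63 × 0.6515 = 1.71 mg/L.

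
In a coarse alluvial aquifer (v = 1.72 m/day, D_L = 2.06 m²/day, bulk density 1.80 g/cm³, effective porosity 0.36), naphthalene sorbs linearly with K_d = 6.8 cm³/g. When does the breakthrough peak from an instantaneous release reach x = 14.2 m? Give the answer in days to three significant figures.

Retardation factor R = 1 + ρ_b·K_d/n = 1 + 1.80 × 6.8/0.36 = 35.00.
Sorption retards both mechanisms: v_R = v/R = 0.04914 m/day, D_R = D/R = 0.05886 m²/day.
Peak time from v_R²t² + 2D_R t − x² = 0: t = (√(D_R² + v_R²x²) − D_R)/v_R².
√(D_R² + v_R²x²) = √(0.05886² + 0.04914² × 14.2²) = 0.7003; v_R² = 0.002415.
t = (0.7003 − 0.05886)/0.002415 = 266 days.

266 days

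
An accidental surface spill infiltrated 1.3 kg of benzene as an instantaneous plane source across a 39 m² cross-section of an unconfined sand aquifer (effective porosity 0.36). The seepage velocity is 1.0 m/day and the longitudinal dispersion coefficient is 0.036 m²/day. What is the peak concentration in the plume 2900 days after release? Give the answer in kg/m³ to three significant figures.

The peak of an instantaneous 1D plume sits at x = vt; there the Gaussian factor is 1 and C_max = M/(n_e·A·√(4πDt)), where n_e·A is the pore area the mass is dissolved in.
√(4πDt) = √(4π × 0.036 × 2900) = 36.22 m, so C_max = 1.3/(0.36 × 39 × 36.22) = 0.00256 kg/m³.

0.00256 kg/m³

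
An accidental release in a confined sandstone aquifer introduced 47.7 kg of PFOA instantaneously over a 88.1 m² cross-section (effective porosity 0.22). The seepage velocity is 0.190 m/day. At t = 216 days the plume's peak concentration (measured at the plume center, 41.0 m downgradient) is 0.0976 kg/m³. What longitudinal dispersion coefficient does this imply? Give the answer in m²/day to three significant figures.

0.234 m²/day

At the plume center C_max = M/(n_e·A·√(4πDt)), so D = M²/(4πt·(n_e·A·C_max)²).
n_e·A·C_max = 0.22 × 88.1 × 0.0976 = 1.892 kg/m.
D = 47.7²/(4π × 216 × 1.892²) = 0.234 m²/day.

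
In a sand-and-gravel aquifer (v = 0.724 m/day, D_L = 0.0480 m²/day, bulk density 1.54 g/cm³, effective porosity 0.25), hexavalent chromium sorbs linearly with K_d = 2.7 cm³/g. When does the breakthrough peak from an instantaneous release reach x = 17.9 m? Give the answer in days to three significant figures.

Retardation factor R = 1 + ρ_b·K_d/n = 1 + 1.54 × 2.7/0.25 = 17.63.
Sorption retards both mechanisms: v_R = v/R = 0.04107 m/day, D_R = D/R = 0.002723 m²/day.
Peak time from v_R²t² + 2D_R t − x² = 0: t = (√(D_R² + v_R²x²) − D_R)/v_R².
√(D_R² + v_R²x²) = √(0.002723² + 0.04107² × 17.9²) = 0.7352; v_R² = 0.001687.
t = (0.7352 − 0.002723)/0.001687 = 434 days.

434 days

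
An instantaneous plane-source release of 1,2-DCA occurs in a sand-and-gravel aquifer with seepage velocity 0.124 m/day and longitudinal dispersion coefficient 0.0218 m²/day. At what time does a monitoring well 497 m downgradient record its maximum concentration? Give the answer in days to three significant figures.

For the 1D instantaneous-source solution, setting ∂C/∂t = 0 at fixed x gives v²t² + 2Dt − x² = 0, so t = (√(D² + v²x²) − D)/v².
√(D² + v²x²) = √(0.0218² + 0.124² × 497²) = 61.63; v² = 0.015376.
t = (61.63 − 0.0218)/0.015376 = 4010 days (vs. the pure-advection estimate x/v = 4010 d).

4010 days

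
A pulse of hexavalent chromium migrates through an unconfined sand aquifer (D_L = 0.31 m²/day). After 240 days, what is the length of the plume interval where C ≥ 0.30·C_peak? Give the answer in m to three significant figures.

The plume is Gaussian with σ = √(2Dt) = √(2 × 0.31 × 240) = 12.20 m.
C/C_peak = exp(−Δx²/(2σ²)) = 0.30 ⇒ Δx = σ·√(−2 ln 0.30) = 12.20 × 1.552 = 18.93 m.
Width = 2Δx = 37.9 m.

37.9 m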